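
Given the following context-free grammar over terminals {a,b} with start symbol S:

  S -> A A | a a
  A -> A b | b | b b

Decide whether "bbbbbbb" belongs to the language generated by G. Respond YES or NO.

CNF form of G:
  S -> A A | T1 T1
  A -> A T0 | T0 T0 | b
  T0 -> b
  T1 -> a

CYK fill:
  T[0,0] 'b' = {A,T0}  orig:{A}
  T[1,1] 'b' = {A,T0}  orig:{A}
  T[2,2] 'b' = {A,T0}  orig:{A}
  T[3,3] 'b' = {A,T0}  orig:{A}
  T[4,4] 'b' = {A,T0}  orig:{A}
  T[5,5] 'b' = {A,T0}  orig:{A}
  T[6,6] 'b' = {A,T0}  orig:{A}
  T[0,1] 'bb' = {A,S}
  T[1,2] 'bb' = {A,S}
  T[2,3] 'bb' = {A,S}
  T[3,4] 'bb' = {A,S}
  T[4,5] 'bb' = {A,S}
  T[5,6] 'bb' = {A,S}
  T[0,2] 'bbb' = {A,S}
  T[1,3] 'bbb' = {A,S}
  T[2,4] 'bbb' = {A,S}
  T[3,5] 'bbb' = {A,S}
  T[4,6] 'bbb' = {A,S}
  T[0,3] 'bbbb' = {A,S}
  T[1,4] 'bbbb' = {A,S}
  T[2,5] 'bbbb' = {A,S}
  T[3,6] 'bbbb' = {A,S}
  T[0,4] 'bbbbb' = {A,S}
  T[1,5] 'bbbbb' = {A,S}
  T[2,6] 'bbbbb' = {A,S}
  T[0,5] 'bbbbbb' = {A,S}
  T[1,6] 'bbbbbb' = {A,S}
  T[0,6] 'bbbbbbb' = {A,S}

S ∈ T[0,6] ⇒ YES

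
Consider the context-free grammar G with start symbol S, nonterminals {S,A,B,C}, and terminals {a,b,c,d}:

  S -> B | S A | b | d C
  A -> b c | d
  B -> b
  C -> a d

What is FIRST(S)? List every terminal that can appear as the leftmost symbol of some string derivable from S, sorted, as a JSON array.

FIRST sets, iterate to fixpoint:
[1]
  A via A→b c: +{b}
  A via A→d: +{d}
  B via B→b: +{b}
  C via C→a d: +{a}
  S via S→B: +{b}
  S via S→d C: +{d}
  FIRST(S)={b,d}  FIRST(A)={b,d}  FIRST(B)={b}  FIRST(C)={a}
[2] (stable)
  FIRST(S)={b,d}  FIRST(A)={b,d}  FIRST(B)={b}  FIRST(C)={a}

FIRST(S) = ["b", "d"]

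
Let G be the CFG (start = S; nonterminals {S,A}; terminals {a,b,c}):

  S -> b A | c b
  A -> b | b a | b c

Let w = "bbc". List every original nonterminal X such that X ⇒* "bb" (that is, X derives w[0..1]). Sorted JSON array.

CNF form of G:
  S -> T0 A | T2 T0
  A -> T0 T1 | T0 T2 | b
  T0 -> b
  T1 -> a
  T2 -> c

Fill CYK table bottom-up — only the sub-triangle for w[0..1]:
  T[0,0] 'b' = {A,T0}  orig:{A}
  T[1,1] 'b' = {A,T0}  orig:{A}
  T[0,1] 'bb' = {S}

Original NTs in T[0,1] deriving "bb": ["S"]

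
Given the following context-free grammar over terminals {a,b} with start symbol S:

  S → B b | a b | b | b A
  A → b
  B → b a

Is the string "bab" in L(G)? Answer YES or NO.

CNF form of G:
  S -> B T0 | T0 A | T1 T0 | b
  A -> b
  B -> T0 T1
  T0 -> b
  T1 -> a

CYK fill:
  T[0,0] 'b' = {A,S,T0}  orig:{A,S}
  T[1,1] 'a' = {T1}  orig:{}
  T[2,2] 'b' = {A,S,T0}  orig:{A,S}
  T[0,1] 'ba' = {B}
  T[1,2] 'ab' = {S}
  T[0,2] 'bab' = {S}

S ∈ T[0,2] ⇒ YES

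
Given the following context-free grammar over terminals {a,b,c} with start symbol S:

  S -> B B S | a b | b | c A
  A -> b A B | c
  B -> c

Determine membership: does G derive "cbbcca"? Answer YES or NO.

CNF form of G:
  S -> B X4 | T1 T0 | T2 A | b
  A -> T0 X3 | c
  B -> c
  T0 -> b
  T1 -> a
  T2 -> c
  X3 -> A B
  X4 -> B S

CYK table (by increasing span):
  cell(0,0) c: {A,B,T2}  orig:{A,B}
  cell(1,1) b: {S,T0}  orig:{S}
  cell(2,2) b: {S,T0}  orig:{S}
  cell(3,3) c: {A,B,T2}  orig:{A,B}
  cell(4,4) c: {A,B,T2}  orig:{A,B}
  cell(5,5) a: {T1}  orig:{}
  cell(0,1) cb: {X4}  orig:{}
  cell(1,2) bb: ∅
  cell(2,3) bc: ∅
  cell(3,4) cc: {S,X3}  orig:{S}
  cell(4,5) ca: ∅
  cell(0,2) cbb: ∅
  cell(1,3) bbc: ∅
  cell(2,4) bcc: {A}
  cell(3,5) cca: ∅
  cell(0,3) cbbc: ∅
  cell(1,4) bbcc: ∅
  cell(2,5) bcca: ∅
  cell(0,4) cbbcc: ∅
  cell(1,5) bbcca: ∅
  cell(0,5) cbbcca: ∅

S ∉ T[0,5] ⇒ NO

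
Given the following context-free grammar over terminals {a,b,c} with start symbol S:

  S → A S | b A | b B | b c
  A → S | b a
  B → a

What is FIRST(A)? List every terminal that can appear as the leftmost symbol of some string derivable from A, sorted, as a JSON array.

FIRST sets, iterate to fixpoint:
[1]
  A via A→b a: +{b}
  B via B→a: +{a}
  S via S→A S: +{b}
  S: {b}  A: {b}  B: {a}
[2] — fixpoint
  S: {b}  A: {b}  B: {a}

FIRST(A) = ["b"]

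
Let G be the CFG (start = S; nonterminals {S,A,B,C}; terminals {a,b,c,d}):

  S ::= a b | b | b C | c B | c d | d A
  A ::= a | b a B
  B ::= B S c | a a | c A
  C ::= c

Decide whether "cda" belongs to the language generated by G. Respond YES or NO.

CNF form of G:
  S -> T0 C | T1 T0 | T2 B | T2 T3 | T3 A | b
  A -> T0 X4 | a
  B -> B X5 | T1 T1 | T2 A
  C -> c
  T0 -> b
  T1 -> a
  T2 -> c
  T3 -> d
  X4 -> T1 B
  X5 -> S T2

CYK fill:
  [0..0]={C,T2}  "c"  orig:{C}
  [1..1]={T3}  "d"  orig:{}
  [2..2]={A,T1}  "a"  orig:{A}
  [0..1]={S}  "cd"
  [1..2]={S}  "da"
  [0..2]=∅  "cda"

S ∉ T[0,2] ⇒ NO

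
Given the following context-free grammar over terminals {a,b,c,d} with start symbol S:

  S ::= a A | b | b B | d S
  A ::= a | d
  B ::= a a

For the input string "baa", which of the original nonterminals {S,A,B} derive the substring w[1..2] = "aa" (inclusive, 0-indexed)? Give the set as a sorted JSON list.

CNF form of G:
  S -> T0 A | T1 B | T2 S | b
  A -> a | d
  B -> T0 T0
  T0 -> a
  T1 -> b
  T2 -> d

CYK fill — only the sub-triangle for w[1..2]:
  T[1,1] 'a' = {A,T0}  orig:{A}
  T[2,2] 'a' = {A,T0}  orig:{A}
  T[1,2] 'aa' = {B,S}

Original NTs in T[1,2] deriving "aa": ["B", "S"]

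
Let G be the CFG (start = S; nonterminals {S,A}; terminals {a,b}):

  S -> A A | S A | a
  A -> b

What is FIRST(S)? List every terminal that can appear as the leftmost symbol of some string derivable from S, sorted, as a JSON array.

FIRST iteration:
pass 1:
  A via A→b: +{b}
  S via S→A A: +{b}
  S via S→a: +{a}
  FIRST[S]={a,b}  FIRST[A]={b}
pass 2: (stable)
  FIRST[S]={a,b}  FIRST[A]={b}

FIRST(S) = ["a", "b"]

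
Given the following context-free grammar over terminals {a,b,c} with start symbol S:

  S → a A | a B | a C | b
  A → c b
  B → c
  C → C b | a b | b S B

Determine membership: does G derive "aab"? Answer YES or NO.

CNF form of G:
  S -> T2 A | T2 B | T2 C | b
  A -> T0 T1
  B -> c
  C -> C T1 | T1 X3 | T2 T1
  T0 -> c
  T1 -> b
  T2 -> a
  X3 -> S B

CYK table (by increasing span):
  T[0,0] 'a' = {T2}  orig:{}
  T[1,1] 'a' = {T2}  orig:{}
  T[2,2] 'b' = {S,T1}  orig:{S}
  T[0,1] 'aa' = ∅
  T[1,2] 'ab' = {C}
  T[0,2] 'aab' = {S}

S ∈ T[0,2] ⇒ YES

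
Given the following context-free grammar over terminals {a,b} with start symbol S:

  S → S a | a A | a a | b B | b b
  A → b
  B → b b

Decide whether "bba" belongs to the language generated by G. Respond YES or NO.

CNF form of G:
  S -> S T1 | T0 B | T0 T0 | T1 A | T1 T1
  A -> b
  B -> T0 T0
  T0 -> b
  T1 -> a

CYK fill:
  T[0,0] 'b' = {A,T0}  orig:{A}
  T[1,1] 'b' = {A,T0}  orig:{A}
  T[2,2] 'a' = {T1}  orig:{}
  T[0,1] 'bb' = {B,S}
  T[1,2] 'ba' = ∅
  T[0,2] 'bba' = {S}

S ∈ T[0,2] ⇒ YES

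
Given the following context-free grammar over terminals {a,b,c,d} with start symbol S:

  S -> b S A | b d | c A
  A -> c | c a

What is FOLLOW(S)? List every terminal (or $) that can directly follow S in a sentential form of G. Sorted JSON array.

FIRST iteration:
round 1:
  A via A→c: +{c}
  S via S→b S A: +{b}
  S via S→c A: +{c}
  FIRST[S]={b,c}  FIRST[A]={c}
round 2: (stable)
  FIRST[S]={b,c}  FIRST[A]={c}

Compute FOLLOW by fixpoint:
FOLLOW(S) := {$}
[1]
  S→b S A: FOLLOW(S) ⊇ FIRST(A) = {c}; new: +{c}
  S→b S A: FOLLOW(A) ⊇ FOLLOW(S) ⊇ {$,c}; new: +{$,c}
  FOLLOW(S)={$,c}  FOLLOW(A)={$,c}
[2] (no change)
  FOLLOW(S)={$,c}  FOLLOW(A)={$,c}

FOLLOW(S) = ["$", "c"]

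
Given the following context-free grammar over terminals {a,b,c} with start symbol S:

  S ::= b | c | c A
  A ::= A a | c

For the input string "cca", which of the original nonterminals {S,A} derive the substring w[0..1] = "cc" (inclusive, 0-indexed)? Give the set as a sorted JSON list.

Convert to CNF:
  S -> T1 A | b | c
  A -> A T0 | c
  T0 -> a
  T1 -> c

CYK fill (cells [i..j] with 0 ≤ i ≤ j ≤ 1 only):
  cell(0,0) c: {A,S,T1}  orig:{A,S}
  cell(1,1) c: {A,S,T1}  orig:{A,S}
  cell(0,1) cc: {S}

Original NTs in T[0,1] deriving "cc": ["S"]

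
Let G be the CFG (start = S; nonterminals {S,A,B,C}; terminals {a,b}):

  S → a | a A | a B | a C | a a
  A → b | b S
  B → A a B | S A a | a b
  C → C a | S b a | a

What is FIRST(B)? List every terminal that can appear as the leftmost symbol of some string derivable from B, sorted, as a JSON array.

FIRST sets, iterate to fixpoint:
[1]
  A via A→b: +{b}
  B via B→A a B: +{b}
  B via B→a b: +{a}
  C via C→a: +{a}
  S via S→a: +{a}
  FIRST(S)={a}  FIRST(A)={b}  FIRST(B)={a,b}  FIRST(C)={a}
[2] done
  FIRST(S)={a}  FIRST(A)={b}  FIRST(B)={a,b}  FIRST(C)={a}

FIRST(B) = ["a", "b"]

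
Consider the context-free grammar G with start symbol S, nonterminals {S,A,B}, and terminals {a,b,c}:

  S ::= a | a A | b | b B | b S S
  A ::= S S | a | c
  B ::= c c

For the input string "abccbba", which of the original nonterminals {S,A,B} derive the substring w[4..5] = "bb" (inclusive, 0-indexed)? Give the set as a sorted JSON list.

Convert to CNF:
  S -> T1 A | T2 B | T2 X3 | a | b
  A -> S S | a | c
  B -> T0 T0
  T0 -> c
  T1 -> a
  T2 -> b
  X3 -> S S

Fill CYK table bottom-up, restricted to cells inside w[4..5]:
  T[4,4] 'b' = {S,T2}  orig:{S}
  T[5,5] 'b' = {S,T2}  orig:{S}
  T[4,5] 'bb' = {A,X3}  orig:{A}

Original NTs in T[4,5] deriving "bb": ["A"]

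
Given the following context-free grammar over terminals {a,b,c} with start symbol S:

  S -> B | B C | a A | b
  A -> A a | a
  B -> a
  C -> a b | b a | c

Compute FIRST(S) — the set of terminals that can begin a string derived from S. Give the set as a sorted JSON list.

Compute FIRST by fixpoint:
[1]
  A via A→a: +{a}
  B via B→a: +{a}
  C via C→a b: +{a}
  C via C→b a: +{b}
  C via C→c: +{c}
  S via S→B: +{a}
  S via S→b: +{b}
  FIRST(S)={a,b}  FIRST(A)={a}  FIRST(B)={a}  FIRST(C)={a,b,c}
[2] — fixpoint
  FIRST(S)={a,b}  FIRST(A)={a}  FIRST(B)={a}  FIRST(C)={a,b,c}

FIRST(S) = ["a", "b"]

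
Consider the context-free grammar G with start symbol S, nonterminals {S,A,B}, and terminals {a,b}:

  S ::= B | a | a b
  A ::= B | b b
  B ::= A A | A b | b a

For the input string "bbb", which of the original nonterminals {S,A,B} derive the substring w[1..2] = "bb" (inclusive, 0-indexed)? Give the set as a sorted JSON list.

CNF form of G:
  S -> A A | A T0 | T0 T1 | T1 T0 | a
  A -> A A | A T0 | T0 T0 | T0 T1
  B -> A A | A T0 | T0 T1
  T0 -> b
  T1 -> a

CYK table (by increasing span) (cells [i..j] with 1 ≤ i ≤ j ≤ 2 only):
  [1..1]={T0}  "b"  orig:{}
  [2..2]={T0}  "b"  orig:{}
  [1..2]={A}  "bb"

Original NTs in T[1,2] deriving "bb": ["A"]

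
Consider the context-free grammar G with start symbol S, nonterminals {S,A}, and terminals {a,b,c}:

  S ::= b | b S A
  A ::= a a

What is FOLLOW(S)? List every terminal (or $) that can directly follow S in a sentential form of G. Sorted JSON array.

FIRST sets, iterate to fixpoint:
pass 1:
  A via A→a a: +{a}
  S via S→b: +{b}
  S: {b}  A: {a}
pass 2: (stable)
  S: {b}  A: {a}

Compute FOLLOW by fixpoint:
FOLLOW(S) := {$}
round 1:
  S→b S A: FOLLOW(S) ⊇ FIRST(A) = {a}; new: +{a}
  S→b S A: FOLLOW(A) ⊇ FOLLOW(S) ⊇ {$,a}; new: +{$,a}
  S: {$,a}  A: {$,a}
round 2: (no change)
  S: {$,a}  A: {$,a}

FOLLOW(S) = ["$", "a"]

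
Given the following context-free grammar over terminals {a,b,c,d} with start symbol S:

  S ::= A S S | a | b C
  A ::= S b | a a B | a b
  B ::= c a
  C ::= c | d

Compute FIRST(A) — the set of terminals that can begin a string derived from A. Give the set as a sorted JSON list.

FIRST sets, iterate to fixpoint:
pass 1:
  A via A→a a B: +{a}
  B via B→c a: +{c}
  C via C→c: +{c}
  C via C→d: +{d}
  S via S→A S S: +{a}
  S via S→b C: +{b}
  FIRST(S)={a,b}  FIRST(A)={a}  FIRST(B)={c}  FIRST(C)={c,d}
pass 2:
  A via A→S b: +{b}
  FIRST(S)={a,b}  FIRST(A)={a,b}  FIRST(B)={c}  FIRST(C)={c,d}
pass 3: (no change)
  FIRST(S)={a,b}  FIRST(A)={a,b}  FIRST(B)={c}  FIRST(C)={c,d}

FIRST(A) = ["a", "b"]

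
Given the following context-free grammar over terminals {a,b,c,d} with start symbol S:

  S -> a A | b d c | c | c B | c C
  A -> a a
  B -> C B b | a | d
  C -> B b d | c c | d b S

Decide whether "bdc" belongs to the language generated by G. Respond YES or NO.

CNF form of G:
  S -> T0 A | T1 X7 | T3 B | T3 C | c
  A -> T0 T0
  B -> C X4 | a | d
  C -> B X5 | T2 X6 | T3 T3
  T0 -> a
  T1 -> b
  T2 -> d
  T3 -> c
  X4 -> B T1
  X5 -> T1 T2
  X6 -> T1 S
  X7 -> T2 T3

CYK table (by increasing span):
  T[0,0] 'b' = {T1}  orig:{}
  T[1,1] 'd' = {B,T2}  orig:{B}
  T[2,2] 'c' = {S,T3}  orig:{S}
  T[0,1] 'bd' = {X5}  orig:{}
  T[1,2] 'dc' = {X7}  orig:{}
  T[0,2] 'bdc' = {S}

S ∈ T[0,2] ⇒ YES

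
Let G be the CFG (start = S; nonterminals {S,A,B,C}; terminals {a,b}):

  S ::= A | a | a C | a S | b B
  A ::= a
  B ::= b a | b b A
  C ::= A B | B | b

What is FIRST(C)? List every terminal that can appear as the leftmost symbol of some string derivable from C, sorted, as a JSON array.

Compute FIRST by fixpoint:
pass 1:
  A via A→a: +{a}
  B via B→b a: +{b}
  C via C→A B: +{a}
  C via C→B: +{b}
  S via S→A: +{a}
  S via S→b B: +{b}
  FIRST[S]={a,b}  FIRST[A]={a}  FIRST[B]={b}  FIRST[C]={a,b}
pass 2: — fixpoint
  FIRST[S]={a,b}  FIRST[A]={a}  FIRST[B]={b}  FIRST[C]={a,b}

FIRST(C) = ["a", "b"]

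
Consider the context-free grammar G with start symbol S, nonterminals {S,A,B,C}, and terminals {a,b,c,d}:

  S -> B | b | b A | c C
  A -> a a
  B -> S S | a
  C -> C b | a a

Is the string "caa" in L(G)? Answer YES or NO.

CNF form of G:
  S -> S S | T1 A | T2 C | a | b
  A -> T0 T0
  B -> S S | a
  C -> C T1 | T0 T0
  T0 -> a
  T1 -> b
  T2 -> c

CYK table (by increasing span):
  [0..0]={T2}  "c"  orig:{}
  [1..1]={B,S,T0}  "a"  orig:{B,S}
  [2..2]={B,S,T0}  "a"  orig:{B,S}
  [0..1]=∅  "ca"
  [1..2]={A,B,C,S}  "aa"
  [0..2]={S}  "caa"

S ∈ T[0,2] ⇒ YES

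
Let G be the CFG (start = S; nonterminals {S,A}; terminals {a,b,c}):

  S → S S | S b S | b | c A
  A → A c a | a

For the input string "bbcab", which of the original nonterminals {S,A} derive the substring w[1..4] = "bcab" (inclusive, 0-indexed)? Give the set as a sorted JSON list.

CNF form of G:
  S -> S S | S X4 | T0 A | b
  A -> A X3 | a
  T0 -> c
  T1 -> a
  T2 -> b
  X3 -> T0 T1
  X4 -> T2 S

Fill CYK table bottom-up — only the sub-triangle for w[1..4]:
  T[1,1] 'b' = {S,T2}  orig:{S}
  T[2,2] 'c' = {T0}  orig:{}
  T[3,3] 'a' = {A,T1}  orig:{A}
  T[4,4] 'b' = {S,T2}  orig:{S}
  T[1,2] 'bc' = ∅
  T[2,3] 'ca' = {S,X3}  orig:{S}
  T[3,4] 'ab' = ∅
  T[1,3] 'bca' = {S,X4}  orig:{S}
  T[2,4] 'cab' = {S}
  T[1,4] 'bcab' = {S,X4}  orig:{S}

Original NTs in T[1,4] deriving "bcab": ["S"]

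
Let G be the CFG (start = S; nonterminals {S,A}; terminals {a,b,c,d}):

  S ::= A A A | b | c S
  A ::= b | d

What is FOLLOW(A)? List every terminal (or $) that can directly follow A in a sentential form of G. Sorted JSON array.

FIRST sets, iterate to fixpoint:
iter 1:
  A via A→b: +{b}
  A via A→d: +{d}
  S via S→A A A: +{b,d}
  S via S→c S: +{c}
  FIRST[S]={b,c,d}  FIRST[A]={b,d}
iter 2: — fixpoint
  FIRST[S]={b,c,d}  FIRST[A]={b,d}

Compute FOLLOW by fixpoint:
FOLLOW(S) := {$}
pass 1:
  S→A A A: FOLLOW(A) ⊇ FIRST(A) = {b,d}; new: +{b,d}
  S→A A A: FOLLOW(A) ⊇ FOLLOW(S) ⊇ {$}; new: +{$}
  FOLLOW[S]={$}  FOLLOW[A]={$,b,d}
pass 2: (stable)
  FOLLOW[S]={$}  FOLLOW[A]={$,b,d}

FOLLOW(A) = ["$", "b", "d"]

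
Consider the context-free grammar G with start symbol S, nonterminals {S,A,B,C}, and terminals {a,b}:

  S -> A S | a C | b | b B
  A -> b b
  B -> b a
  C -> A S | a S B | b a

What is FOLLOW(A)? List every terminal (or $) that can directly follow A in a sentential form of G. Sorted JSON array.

Compute FIRST by fixpoint:
[1]
  A via A→b b: +{b}
  B via B→b a: +{b}
  C via C→A S: +{b}
  C via C→a S B: +{a}
  S via S→A S: +{b}
  S via S→a C: +{a}
  FIRST(S)={a,b}  FIRST(A)={b}  FIRST(B)={b}  FIRST(C)={a,b}
[2] (stable)
  FIRST(S)={a,b}  FIRST(A)={b}  FIRST(B)={b}  FIRST(C)={a,b}

FOLLOW sets:
seed FOLLOW(S) with $
round 1:
  C→A S: FOLLOW(A) ⊇ FIRST(S) = {a,b}; new: +{a,b}
  C→a S B: FOLLOW(S) ⊇ FIRST(B) = {b}; new: +{b}
  S→a C: FOLLOW(C) ⊇ FOLLOW(S) ⊇ {$,b}; new: +{$,b}
  S→b B: FOLLOW(B) ⊇ FOLLOW(S) ⊇ {$,b}; new: +{$,b}
  S: {$,b}  A: {a,b}  B: {$,b}  C: {$,b}
round 2: (stable)
  S: {$,b}  A: {a,b}  B: {$,b}  C: {$,b}

FOLLOW(A) = ["a", "b"]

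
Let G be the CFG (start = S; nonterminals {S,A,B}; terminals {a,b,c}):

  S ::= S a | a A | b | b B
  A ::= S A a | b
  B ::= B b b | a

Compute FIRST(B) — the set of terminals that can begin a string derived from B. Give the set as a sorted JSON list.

FIRST sets, iterate to fixpoint:
iter 1:
  A via A→b: +{b}
  B via B→a: +{a}
  S via S→a A: +{a}
  S via S→b: +{b}
  FIRST[S]={a,b}  FIRST[A]={b}  FIRST[B]={a}
iter 2:
  A via A→S A a: +{a}
  FIRST[S]={a,b}  FIRST[A]={a,b}  FIRST[B]={a}
iter 3: done
  FIRST[S]={a,b}  FIRST[A]={a,b}  FIRST[B]={a}

FIRST(B) = ["a"]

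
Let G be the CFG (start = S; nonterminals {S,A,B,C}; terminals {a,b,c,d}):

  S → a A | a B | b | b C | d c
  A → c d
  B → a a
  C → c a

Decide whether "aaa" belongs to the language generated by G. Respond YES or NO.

CNF form of G:
  S -> T1 T0 | T2 A | T2 B | T3 C | b
  A -> T0 T1
  B -> T2 T2
  C -> T0 T2
  T0 -> c
  T1 -> d
  T2 -> a
  T3 -> b

CYK table (by increasing span):
  [0..0]={T2}  "a"  orig:{}
  [1..1]={T2}  "a"  orig:{}
  [2..2]={T2}  "a"  orig:{}
  [0..1]={B}  "aa"
  [1..2]={B}  "aa"
  [0..2]={S}  "aaa"

S ∈ T[0,2] ⇒ YES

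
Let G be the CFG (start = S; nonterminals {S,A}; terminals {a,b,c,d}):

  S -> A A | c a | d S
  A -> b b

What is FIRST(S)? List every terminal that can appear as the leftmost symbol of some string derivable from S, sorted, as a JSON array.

Compute FIRST by fixpoint:
pass 1:
  A via A→b b: +{b}
  S via S→A A: +{b}
  S via S→c a: +{c}
  S via S→d S: +{d}
  FIRST[S]={b,c,d}  FIRST[A]={b}
pass 2: done
  FIRST[S]={b,c,d}  FIRST[A]={b}

FIRST(S) = ["b", "c", "d"]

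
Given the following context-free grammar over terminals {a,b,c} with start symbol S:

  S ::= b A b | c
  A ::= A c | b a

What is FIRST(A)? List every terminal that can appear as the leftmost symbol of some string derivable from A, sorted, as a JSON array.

Compute FIRST by fixpoint:
pass 1:
  A via A→b a: +{b}
  S via S→b A b: +{b}
  S via S→c: +{c}
  S: {b,c}  A: {b}
pass 2: (stable)
  S: {b,c}  A: {b}

FIRST(A) = ["b"]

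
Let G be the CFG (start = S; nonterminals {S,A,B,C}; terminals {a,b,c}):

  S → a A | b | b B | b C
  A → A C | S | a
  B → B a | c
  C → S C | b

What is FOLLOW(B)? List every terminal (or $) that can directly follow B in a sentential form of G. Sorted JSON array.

FIRST iteration:
pass 1:
  A via A→a: +{a}
  B via B→c: +{c}
  C via C→b: +{b}
  S via S→a A: +{a}
  S via S→b: +{b}
  FIRST(S)={a,b}  FIRST(A)={a}  FIRST(B)={c}  FIRST(C)={b}
pass 2:
  A via A→S: +{b}
  C via C→S C: +{a}
  FIRST(S)={a,b}  FIRST(A)={a,b}  FIRST(B)={c}  FIRST(C)={a,b}
pass 3: (no change)
  FIRST(S)={a,b}  FIRST(A)={a,b}  FIRST(B)={c}  FIRST(C)={a,b}

FOLLOW iteration:
FOLLOW(S) := {$}
iter 1:
  A→A C: FOLLOW(A) ⊇ FIRST(C) = {a,b}; new: +{a,b}
  A→A C: FOLLOW(C) ⊇ FOLLOW(A) ⊇ {a,b}; new: +{a,b}
  A→S: FOLLOW(S) ⊇ FOLLOW(A) ⊇ {a,b}; new: +{a,b}
  B→B a: FOLLOW(B) ⊇ FIRST(a) = {a}; new: +{a}
  S→a A: FOLLOW(A) ⊇ FOLLOW(S) ⊇ {$,a,b}; new: +{$}
  S→b B: FOLLOW(B) ⊇ FOLLOW(S) ⊇ {$,a,b}; new: +{$,b}
  S→b C: FOLLOW(C) ⊇ FOLLOW(S) ⊇ {$,a,b}; new: +{$}
  FOLLOW(S)={$,a,b}  FOLLOW(A)={$,a,b}  FOLLOW(B)={$,a,b}  FOLLOW(C)={$,a,b}
iter 2: (no change)
  FOLLOW(S)={$,a,b}  FOLLOW(A)={$,a,b}  FOLLOW(B)={$,a,b}  FOLLOW(C)={$,a,b}

FOLLOW(B) = ["$", "a", "b"]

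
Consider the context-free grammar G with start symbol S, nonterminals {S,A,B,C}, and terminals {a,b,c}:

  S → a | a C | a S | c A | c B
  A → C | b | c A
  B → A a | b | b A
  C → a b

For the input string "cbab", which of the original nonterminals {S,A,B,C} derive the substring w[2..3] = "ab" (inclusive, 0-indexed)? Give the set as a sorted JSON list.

CNF form of G:
  S -> T0 C | T0 S | T2 A | T2 B | a
  A -> T0 T1 | T2 A | b
  B -> A T0 | T1 A | b
  C -> T0 T1
  T0 -> a
  T1 -> b
  T2 -> c

Fill CYK table bottom-up (cells [i..j] with 2 ≤ i ≤ j ≤ 3 only):
  T[2,2] 'a' = {S,T0}  orig:{S}
  T[3,3] 'b' = {A,B,T1}  orig:{A,B}
  T[2,3] 'ab' = {A,C}

Original NTs in T[2,3] deriving "ab": ["A", "C"]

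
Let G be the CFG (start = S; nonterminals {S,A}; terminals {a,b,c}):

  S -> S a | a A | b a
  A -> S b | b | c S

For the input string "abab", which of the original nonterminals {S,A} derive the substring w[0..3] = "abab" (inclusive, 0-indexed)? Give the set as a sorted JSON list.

CNF form of G:
  S -> S T2 | T0 T2 | T2 A
  A -> S T0 | T1 S | b
  T0 -> b
  T1 -> c
  T2 -> a

Fill CYK table bottom-up, restricted to cells inside w[0..3]:
  [0..0]={T2}  "a"  orig:{}
  [1..1]={A,T0}  "b"  orig:{A}
  [2..2]={T2}  "a"  orig:{}
  [3..3]={A,T0}  "b"  orig:{A}
  [0..1]={S}  "ab"
  [1..2]={S}  "ba"
  [2..3]={S}  "ab"
  [0..2]={S}  "aba"
  [1..3]={A}  "bab"
  [0..3]={A,S}  "abab"

Original NTs in T[0,3] deriving "abab": ["A", "S"]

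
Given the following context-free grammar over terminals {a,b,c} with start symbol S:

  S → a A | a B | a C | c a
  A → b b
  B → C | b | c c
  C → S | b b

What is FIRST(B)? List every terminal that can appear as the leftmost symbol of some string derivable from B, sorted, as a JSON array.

Compute FIRST by fixpoint:
round 1:
  A via A→b b: +{b}
  B via B→b: +{b}
  B via B→c c: +{c}
  C via C→b b: +{b}
  S via S→a A: +{a}
  S via S→c a: +{c}
  FIRST(S)={a,c}  FIRST(A)={b}  FIRST(B)={b,c}  FIRST(C)={b}
round 2:
  C via C→S: +{a,c}
  FIRST(S)={a,c}  FIRST(A)={b}  FIRST(B)={b,c}  FIRST(C)={a,b,c}
round 3:
  B via B→C: +{a}
  FIRST(S)={a,c}  FIRST(A)={b}  FIRST(B)={a,b,c}  FIRST(C)={a,b,c}
round 4: (no change)
  FIRST(S)={a,c}  FIRST(A)={b}  FIRST(B)={a,b,c}  FIRST(C)={a,b,c}

FIRST(B) = ["a", "b", "c"]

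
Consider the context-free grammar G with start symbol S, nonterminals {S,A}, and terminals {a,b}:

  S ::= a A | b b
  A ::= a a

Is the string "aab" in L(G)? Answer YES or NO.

CNF form of G:
  S -> T0 A | T1 T1
  A -> T0 T0
  T0 -> a
  T1 -> b

CYK table (by increasing span):
  [0..0]={T0}  "a"  orig:{}
  [1..1]={T0}  "a"  orig:{}
  [2..2]={T1}  "b"  orig:{}
  [0..1]={A}  "aa"
  [1..2]=∅  "ab"
  [0..2]=∅  "aab"

S ∉ T[0,2] ⇒ NO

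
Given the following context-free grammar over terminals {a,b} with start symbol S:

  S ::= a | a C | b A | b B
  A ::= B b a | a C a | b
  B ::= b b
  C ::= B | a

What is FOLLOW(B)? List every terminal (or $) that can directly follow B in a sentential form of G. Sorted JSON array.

Compute FIRST by fixpoint:
iter 1:
  A via A→a C a: +{a}
  A via A→b: +{b}
  B via B→b b: +{b}
  C via C→B: +{b}
  C via C→a: +{a}
  S via S→a: +{a}
  S via S→b A: +{b}
  S: {a,b}  A: {a,b}  B: {b}  C: {a,b}
iter 2: (no change)
  S: {a,b}  A: {a,b}  B: {b}  C: {a,b}

Compute FOLLOW by fixpoint:
FOLLOW(S) := {$}
iter 1:
  A→B b a: FOLLOW(B) ⊇ FIRST(b) = {b}; new: +{b}
  A→a C a: FOLLOW(C) ⊇ FIRST(a) = {a}; new: +{a}
  C→B: FOLLOW(B) ⊇ FOLLOW(C) ⊇ {a}; new: +{a}
  S→a C: FOLLOW(C) ⊇ FOLLOW(S) ⊇ {$}; new: +{$}
  S→b A: FOLLOW(A) ⊇ FOLLOW(S) ⊇ {$}; new: +{$}
  S→b B: FOLLOW(B) ⊇ FOLLOW(S) ⊇ {$}; new: +{$}
  S: {$}  A: {$}  B: {$,a,b}  C: {$,a}
iter 2: done
  S: {$}  A: {$}  B: {$,a,b}  C: {$,a}

FOLLOW(B) = ["$", "a", "b"]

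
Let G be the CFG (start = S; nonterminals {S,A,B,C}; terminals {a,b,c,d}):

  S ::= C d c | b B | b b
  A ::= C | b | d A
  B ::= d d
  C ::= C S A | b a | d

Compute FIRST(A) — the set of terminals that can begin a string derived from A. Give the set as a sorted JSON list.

FIRST iteration:
pass 1:
  A via A→b: +{b}
  A via A→d A: +{d}
  B via B→d d: +{d}
  C via C→b a: +{b}
  C via C→d: +{d}
  S via S→C d c: +{b,d}
  S: {b,d}  A: {b,d}  B: {d}  C: {b,d}
pass 2: — fixpoint
  S: {b,d}  A: {b,d}  B: {d}  C: {b,d}

FIRST(A) = ["b", "d"]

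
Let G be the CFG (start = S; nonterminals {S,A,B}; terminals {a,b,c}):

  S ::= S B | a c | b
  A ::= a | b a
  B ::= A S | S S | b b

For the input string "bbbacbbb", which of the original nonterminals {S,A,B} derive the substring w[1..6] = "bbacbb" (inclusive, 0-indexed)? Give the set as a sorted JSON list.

CNF form of G:
  S -> S B | T1 T2 | b
  A -> T0 T1 | a
  B -> A S | S S | T0 T0
  T0 -> b
  T1 -> a
  T2 -> c

CYK table (by increasing span) — only the sub-triangle for w[1..6]:
  cell(1,1) b: {S,T0}  orig:{S}
  cell(2,2) b: {S,T0}  orig:{S}
  cell(3,3) a: {A,T1}  orig:{A}
  cell(4,4) c: {T2}  orig:{}
  cell(5,5) b: {S,T0}  orig:{S}
  cell(6,6) b: {S,T0}  orig:{S}
  cell(1,2) bb: {B}
  cell(2,3) ba: {A}
  cell(3,4) ac: {S}
  cell(4,5) cb: ∅
  cell(5,6) bb: {B}
  cell(1,3) bba: ∅
  cell(2,4) bac: {B}
  cell(3,5) acb: {B}
  cell(4,6) cbb: ∅
  cell(1,4) bbac: {S}
  cell(2,5) bacb: {S}
  cell(3,6) acbb: {S}
  cell(1,5) bbacb: {B}
  cell(2,6) bacbb: {B}
  cell(1,6) bbacbb: {S}

Original NTs in T[1,6] deriving "bbacbb": ["S"]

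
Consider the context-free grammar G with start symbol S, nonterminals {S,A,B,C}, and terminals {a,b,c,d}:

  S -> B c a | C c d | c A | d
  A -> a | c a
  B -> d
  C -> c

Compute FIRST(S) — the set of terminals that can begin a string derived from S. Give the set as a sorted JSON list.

FIRST sets, iterate to fixpoint:
pass 1:
  A via A→a: +{a}
  A via A→c a: +{c}
  B via B→d: +{d}
  C via C→c: +{c}
  S via S→B c a: +{d}
  S via S→C c d: +{c}
  S: {c,d}  A: {a,c}  B: {d}  C: {c}
pass 2: done
  S: {c,d}  A: {a,c}  B: {d}  C: {c}

FIRST(S) = ["c", "d"]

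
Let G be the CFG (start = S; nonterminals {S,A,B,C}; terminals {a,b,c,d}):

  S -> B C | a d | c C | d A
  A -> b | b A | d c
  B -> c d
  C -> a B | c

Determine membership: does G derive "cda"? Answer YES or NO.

CNF form of G:
  S -> B C | T1 A | T2 C | T3 T1
  A -> T0 A | T1 T2 | b
  B -> T2 T1
  C -> T3 B | c
  T0 -> b
  T1 -> d
  T2 -> c
  T3 -> a

CYK fill:
  T[0,0] 'c' = {C,T2}  orig:{C}
  T[1,1] 'd' = {T1}  orig:{}
  T[2,2] 'a' = {T3}  orig:{}
  T[0,1] 'cd' = {B}
  T[1,2] 'da' = ∅
  T[0,2] 'cda' = ∅

S ∉ T[0,2] ⇒ NO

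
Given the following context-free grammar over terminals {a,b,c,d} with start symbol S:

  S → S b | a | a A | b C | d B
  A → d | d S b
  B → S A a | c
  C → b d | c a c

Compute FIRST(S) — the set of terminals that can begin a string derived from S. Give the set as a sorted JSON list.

Compute FIRST by fixpoint:
round 1:
  A via A→d: +{d}
  B via B→c: +{c}
  C via C→b d: +{b}
  C via C→c a c: +{c}
  S via S→a: +{a}
  S via S→b C: +{b}
  S via S→d B: +{d}
  FIRST(S)={a,b,d}  FIRST(A)={d}  FIRST(B)={c}  FIRST(C)={b,c}
round 2:
  B via B→S A a: +{a,b,d}
  FIRST(S)={a,b,d}  FIRST(A)={d}  FIRST(B)={a,b,c,d}  FIRST(C)={b,c}
round 3: done
  FIRST(S)={a,b,d}  FIRST(A)={d}  FIRST(B)={a,b,c,d}  FIRST(C)={b,c}

FIRST(S) = ["a", "b", "d"]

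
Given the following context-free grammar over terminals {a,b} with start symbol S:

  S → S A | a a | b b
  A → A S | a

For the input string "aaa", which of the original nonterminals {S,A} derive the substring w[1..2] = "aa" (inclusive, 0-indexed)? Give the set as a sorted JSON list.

CNF form of G:
  S -> S A | T0 T0 | T1 T1
  A -> A S | a
  T0 -> a
  T1 -> b

CYK fill — only the sub-triangle for w[1..2]:
  [1..1]={A,T0}  "a"  orig:{A}
  [2..2]={A,T0}  "a"  orig:{A}
  [1..2]={S}  "aa"

Original NTs in T[1,2] deriving "aa": ["S"]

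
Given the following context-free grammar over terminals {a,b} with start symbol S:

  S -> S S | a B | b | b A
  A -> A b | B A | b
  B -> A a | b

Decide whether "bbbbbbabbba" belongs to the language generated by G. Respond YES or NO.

CNF form of G:
  S -> S S | T0 A | T1 B | b
  A -> A T0 | B A | b
  B -> A T1 | b
  T0 -> b
  T1 -> a

CYK fill:
  [0..0]={A,B,S,T0}  "b"  orig:{A,B,S}
  [1..1]={A,B,S,T0}  "b"  orig:{A,B,S}
  [2..2]={A,B,S,T0}  "b"  orig:{A,B,S}
  [3..3]={A,B,S,T0}  "b"  orig:{A,B,S}
  [4..4]={A,B,S,T0}  "b"  orig:{A,B,S}
  [5..5]={A,B,S,T0}  "b"  orig:{A,B,S}
  [6..6]={T1}  "a"  orig:{}
  [7..7]={A,B,S,T0}  "b"  orig:{A,B,S}
  [8..8]={A,B,S,T0}  "b"  orig:{A,B,S}
  [9..9]={A,B,S,T0}  "b"  orig:{A,B,S}
  [10..10]={T1}  "a"  orig:{}
  [0..1]={A,S}  "bb"
  [1..2]={A,S}  "bb"
  [2..3]={A,S}  "bb"
  [3..4]={A,S}  "bb"
  [4..5]={A,S}  "bb"
  [5..6]={B}  "ba"
  [6..7]={S}  "ab"
  [7..8]={A,S}  "bb"
  [8..9]={A,S}  "bb"
  [9..10]={B}  "ba"
  [0..2]={A,S}  "bbb"
  [1..3]={A,S}  "bbb"
  [2..4]={A,S}  "bbb"
  [3..5]={A,S}  "bbb"
  [4..6]={B}  "bba"
  [5..7]={A,S}  "bab"
  [6..8]={S}  "abb"
  [7..9]={A,S}  "bbb"
  [8..10]={B}  "bba"
  [0..3]={A,S}  "bbbb"
  [1..4]={A,S}  "bbbb"
  [2..5]={A,S}  "bbbb"
  [3..6]={B}  "bbba"
  [4..7]={A,S}  "bbab"
  [5..8]={A,S}  "babb"
  [6..9]={S}  "abbb"
  [7..10]={B}  "bbba"
  [0..4]={A,S}  "bbbbb"
  [1..5]={A,S}  "bbbbb"
  [2..6]={B}  "bbbba"
  [3..7]={A,S}  "bbbab"
  [4..8]={A,S}  "bbabb"
  [5..9]={A,S}  "babbb"
  [6..10]={S}  "abbba"
  [0..5]={A,S}  "bbbbbb"
  [1..6]={B}  "bbbbba"
  [2..7]={A,S}  "bbbbab"
  [3..8]={A,S}  "bbbabb"
  [4..9]={A,S}  "bbabbb"
  [5..10]={B,S}  "babbba"
  [0..6]={B}  "bbbbbba"
  [1..7]={A,S}  "bbbbbab"
  [2..8]={A,S}  "bbbbabb"
  [3..9]={A,S}  "bbbabbb"
  [4..10]={B,S}  "bbabbba"
  [0..7]={A,S}  "bbbbbbab"
  [1..8]={A,S}  "bbbbbabb"
  [2..9]={A,S}  "bbbbabbb"
  [3..10]={B,S}  "bbbabbba"
  [0..8]={A,S}  "bbbbbbabb"
  [1..9]={A,S}  "bbbbbabbb"
  [2..10]={B,S}  "bbbbabbba"
  [0..9]={A,S}  "bbbbbbabbb"
  [1..10]={B,S}  "bbbbbabbba"
  [0..10]={B,S}  "bbbbbbabbba"

S ∈ T[0,10] ⇒ YES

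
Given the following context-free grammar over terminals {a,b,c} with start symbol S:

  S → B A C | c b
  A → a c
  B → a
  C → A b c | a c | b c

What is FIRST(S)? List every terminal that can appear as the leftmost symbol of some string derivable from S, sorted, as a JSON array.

FIRST iteration:
round 1:
  A via A→a c: +{a}
  B via B→a: +{a}
  C via C→A b c: +{a}
  C via C→b c: +{b}
  S via S→B A C: +{a}
  S via S→c b: +{c}
  FIRST[S]={a,c}  FIRST[A]={a}  FIRST[B]={a}  FIRST[C]={a,b}
round 2: done
  FIRST[S]={a,c}  FIRST[A]={a}  FIRST[B]={a}  FIRST[C]={a,b}

FIRST(S) = ["a", "c"]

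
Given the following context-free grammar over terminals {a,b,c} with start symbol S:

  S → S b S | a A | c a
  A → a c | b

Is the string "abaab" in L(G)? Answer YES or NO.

CNF form of G:
  S -> S X3 | T0 A | T1 T0
  A -> T0 T1 | b
  T0 -> a
  T1 -> c
  T2 -> b
  X3 -> T2 S

CYK fill:
  T[0,0] 'a' = {T0}  orig:{}
  T[1,1] 'b' = {A,T2}  orig:{A}
  T[2,2] 'a' = {T0}  orig:{}
  T[3,3] 'a' = {T0}  orig:{}
  T[4,4] 'b' = {A,T2}  orig:{A}
  T[0,1] 'ab' = {S}
  T[1,2] 'ba' = ∅
  T[2,3] 'aa' = ∅
  T[3,4] 'ab' = {S}
  T[0,2] 'aba' = ∅
  T[1,3] 'baa' = ∅
  T[2,4] 'aab' = ∅
  T[0,3] 'abaa' = ∅
  T[1,4] 'baab' = ∅
  T[0,4] 'abaab' = ∅

S ∉ T[0,4] ⇒ NO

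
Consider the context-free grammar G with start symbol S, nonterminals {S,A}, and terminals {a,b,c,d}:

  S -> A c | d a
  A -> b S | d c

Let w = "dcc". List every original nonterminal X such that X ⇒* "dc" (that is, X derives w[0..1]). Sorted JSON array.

CNF form of G:
  S -> A T2 | T1 T3
  A -> T0 S | T1 T2
  T0 -> b
  T1 -> d
  T2 -> c
  T3 -> a

Fill CYK table bottom-up (cells [i..j] with 0 ≤ i ≤ j ≤ 1 only):
  T[0,0] 'd' = {T1}  orig:{}
  T[1,1] 'c' = {T2}  orig:{}
  T[0,1] 'dc' = {A}

Original NTs in T[0,1] deriving "dc": ["A"]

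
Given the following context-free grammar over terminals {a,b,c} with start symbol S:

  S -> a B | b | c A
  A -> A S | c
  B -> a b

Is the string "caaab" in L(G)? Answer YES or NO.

Convert to CNF:
  S -> T0 B | T2 A | b
  A -> A S | c
  B -> T0 T1
  T0 -> a
  T1 -> b
  T2 -> c

Fill CYK table bottom-up:
  cell(0,0) c: {A,T2}  orig:{A}
  cell(1,1) a: {T0}  orig:{}
  cell(2,2) a: {T0}  orig:{}
  cell(3,3) a: {T0}  orig:{}
  cell(4,4) b: {S,T1}  orig:{S}
  cell(0,1) ca: ∅
  cell(1,2) aa: ∅
  cell(2,3) aa: ∅
  cell(3,4) ab: {B}
  cell(0,2) caa: ∅
  cell(1,3) aaa: ∅
  cell(2,4) aab: {S}
  cell(0,3) caaa: ∅
  cell(1,4) aaab: ∅
  cell(0,4) caaab: ∅

S ∉ T[0,4] ⇒ NO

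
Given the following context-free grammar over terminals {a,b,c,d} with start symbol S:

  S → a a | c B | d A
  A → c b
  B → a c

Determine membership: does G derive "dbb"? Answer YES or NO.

CNF form of G:
  S -> T0 B | T2 T2 | T3 A
  A -> T0 T1
  B -> T2 T0
  T0 -> c
  T1 -> b
  T2 -> a
  T3 -> d

CYK fill:
  cell(0,0) d: {T3}  orig:{}
  cell(1,1) b: {T1}  orig:{}
  cell(2,2) b: {T1}  orig:{}
  cell(0,1) db: ∅
  cell(1,2) bb: ∅
  cell(0,2) dbb: ∅

S ∉ T[0,2] ⇒ NO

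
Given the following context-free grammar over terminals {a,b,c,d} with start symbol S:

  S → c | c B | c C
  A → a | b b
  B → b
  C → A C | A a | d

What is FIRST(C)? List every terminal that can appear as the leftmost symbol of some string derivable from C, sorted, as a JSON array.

Compute FIRST by fixpoint:
round 1:
  A via A→a: +{a}
  A via A→b b: +{b}
  B via B→b: +{b}
  C via C→A C: +{a,b}
  C via C→d: +{d}
  S via S→c: +{c}
  FIRST[S]={c}  FIRST[A]={a,b}  FIRST[B]={b}  FIRST[C]={a,b,d}
round 2: (stable)
  FIRST[S]={c}  FIRST[A]={a,b}  FIRST[B]={b}  FIRST[C]={a,b,d}

FIRST(C) = ["a", "b", "d"]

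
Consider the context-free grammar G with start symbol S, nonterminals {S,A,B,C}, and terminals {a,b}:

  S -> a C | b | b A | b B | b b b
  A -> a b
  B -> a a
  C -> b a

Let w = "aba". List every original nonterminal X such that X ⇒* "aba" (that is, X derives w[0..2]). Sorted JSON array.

CNF form of G:
  S -> T0 C | T1 A | T1 B | T1 X2 | b
  A -> T0 T1
  B -> T0 T0
  C -> T1 T0
  T0 -> a
  T1 -> b
  X2 -> T1 T1

Fill CYK table bottom-up (cells [i..j] with 0 ≤ i ≤ j ≤ 2 only):
  cell(0,0) a: {T0}  orig:{}
  cell(1,1) b: {S,T1}  orig:{S}
  cell(2,2) a: {T0}  orig:{}
  cell(0,1) ab: {A}
  cell(1,2) ba: {C}
  cell(0,2) aba: {S}

Original NTs in T[0,2] deriving "aba": ["S"]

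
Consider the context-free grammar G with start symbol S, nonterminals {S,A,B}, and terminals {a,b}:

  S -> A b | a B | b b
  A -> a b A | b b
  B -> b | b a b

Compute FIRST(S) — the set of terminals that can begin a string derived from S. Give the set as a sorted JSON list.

Compute FIRST by fixpoint:
round 1:
  A via A→a b A: +{a}
  A via A→b b: +{b}
  B via B→b: +{b}
  S via S→A b: +{a,b}
  FIRST(S)={a,b}  FIRST(A)={a,b}  FIRST(B)={b}
round 2: (stable)
  FIRST(S)={a,b}  FIRST(A)={a,b}  FIRST(B)={b}

FIRST(S) = ["a", "b"]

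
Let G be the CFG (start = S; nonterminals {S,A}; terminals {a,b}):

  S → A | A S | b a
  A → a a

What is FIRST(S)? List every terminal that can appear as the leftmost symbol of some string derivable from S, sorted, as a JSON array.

FIRST sets, iterate to fixpoint:
round 1:
  A via A→a a: +{a}
  S via S→A: +{a}
  S via S→b a: +{b}
  S: {a,b}  A: {a}
round 2: (stable)
  S: {a,b}  A: {a}

FIRST(S) = ["a", "b"]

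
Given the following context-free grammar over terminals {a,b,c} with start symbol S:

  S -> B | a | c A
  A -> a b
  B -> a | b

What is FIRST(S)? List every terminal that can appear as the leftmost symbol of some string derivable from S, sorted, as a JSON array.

FIRST sets, iterate to fixpoint:
[1]
  A via A→a b: +{a}
  B via B→a: +{a}
  B via B→b: +{b}
  S via S→B: +{a,b}
  S via S→c A: +{c}
  FIRST[S]={a,b,c}  FIRST[A]={a}  FIRST[B]={a,b}
[2] (stable)
  FIRST[S]={a,b,c}  FIRST[A]={a}  FIRST[B]={a,b}

FIRST(S) = ["a", "b", "c"]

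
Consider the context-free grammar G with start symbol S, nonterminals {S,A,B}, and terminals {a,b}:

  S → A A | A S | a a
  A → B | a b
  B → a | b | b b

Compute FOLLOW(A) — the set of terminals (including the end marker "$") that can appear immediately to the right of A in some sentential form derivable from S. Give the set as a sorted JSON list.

FIRST sets, iterate to fixpoint:
[1]
  A via A→a b: +{a}
  B via B→a: +{a}
  B via B→b: +{b}
  S via S→A A: +{a}
  FIRST(S)={a}  FIRST(A)={a}  FIRST(B)={a,b}
[2]
  A via A→B: +{b}
  S via S→A A: +{b}
  FIRST(S)={a,b}  FIRST(A)={a,b}  FIRST(B)={a,b}
[3] (no change)
  FIRST(S)={a,b}  FIRST(A)={a,b}  FIRST(B)={a,b}

Compute FOLLOW by fixpoint:
seed FOLLOW(S) with $
round 1:
  S→A A: FOLLOW(A) ⊇ FIRST(A) = {a,b}; new: +{a,b}
  S→A A: FOLLOW(A) ⊇ FOLLOW(S) ⊇ {$}; new: +{$}
  FOLLOW(S)={$}  FOLLOW(A)={$,a,b}  FOLLOW(B)={}
round 2:
  A→B: FOLLOW(B) ⊇ FOLLOW(A) ⊇ {$,a,b}; new: +{$,a,b}
  FOLLOW(S)={$}  FOLLOW(A)={$,a,b}  FOLLOW(B)={$,a,b}
round 3: (no change)
  FOLLOW(S)={$}  FOLLOW(A)={$,a,b}  FOLLOW(B)={$,a,b}

FOLLOW(A) = ["$", "a", "b"]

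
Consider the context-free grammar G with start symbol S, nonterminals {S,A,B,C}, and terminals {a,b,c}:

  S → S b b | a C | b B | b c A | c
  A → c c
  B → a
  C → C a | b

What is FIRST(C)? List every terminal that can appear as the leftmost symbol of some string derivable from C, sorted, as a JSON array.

FIRST iteration:
round 1:
  A via A→c c: +{c}
  B via B→a: +{a}
  C via C→b: +{b}
  S via S→a C: +{a}
  S via S→b B: +{b}
  S via S→c: +{c}
  FIRST(S)={a,b,c}  FIRST(A)={c}  FIRST(B)={a}  FIRST(C)={b}
round 2: (stable)
  FIRST(S)={a,b,c}  FIRST(A)={c}  FIRST(B)={a}  FIRST(C)={b}

FIRST(C) = ["b"]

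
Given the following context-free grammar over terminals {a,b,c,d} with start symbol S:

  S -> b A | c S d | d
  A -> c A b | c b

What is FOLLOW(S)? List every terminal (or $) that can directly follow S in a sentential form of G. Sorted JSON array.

Compute FIRST by fixpoint:
iter 1:
  A via A→c A b: +{c}
  S via S→b A: +{b}
  S via S→c S d: +{c}
  S via S→d: +{d}
  FIRST(S)={b,c,d}  FIRST(A)={c}
iter 2: (stable)
  FIRST(S)={b,c,d}  FIRST(A)={c}

FOLLOW sets:
seed FOLLOW(S) with $
[1]
  A→c A b: FOLLOW(A) ⊇ FIRST(b) = {b}; new: +{b}
  S→b A: FOLLOW(A) ⊇ FOLLOW(S) ⊇ {$}; new: +{$}
  S→c S d: FOLLOW(S) ⊇ FIRST(d) = {d}; new: +{d}
  FOLLOW[S]={$,d}  FOLLOW[A]={$,b}
[2]
  S→b A: FOLLOW(A) ⊇ FOLLOW(S) ⊇ {$,d}; new: +{d}
  FOLLOW[S]={$,d}  FOLLOW[A]={$,b,d}
[3] (no change)
  FOLLOW[S]={$,d}  FOLLOW[A]={$,b,d}

FOLLOW(S) = ["$", "d"]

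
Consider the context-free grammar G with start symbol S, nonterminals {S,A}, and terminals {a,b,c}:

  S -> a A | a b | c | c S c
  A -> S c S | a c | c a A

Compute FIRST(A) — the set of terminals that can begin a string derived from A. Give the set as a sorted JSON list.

FIRST iteration:
[1]
  A via A→a c: +{a}
  A via A→c a A: +{c}
  S via S→a A: +{a}
  S via S→c: +{c}
  FIRST(S)={a,c}  FIRST(A)={a,c}
[2] — fixpoint
  FIRST(S)={a,c}  FIRST(A)={a,c}

FIRST(A) = ["a", "c"]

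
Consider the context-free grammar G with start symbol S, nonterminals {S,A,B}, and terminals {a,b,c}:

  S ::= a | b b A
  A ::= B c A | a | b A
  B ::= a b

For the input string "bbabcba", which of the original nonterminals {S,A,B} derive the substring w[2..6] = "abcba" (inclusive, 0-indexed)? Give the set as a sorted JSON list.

Convert to CNF:
  S -> T1 X4 | a
  A -> B X3 | T1 A | a
  B -> T2 T1
  T0 -> c
  T1 -> b
  T2 -> a
  X3 -> T0 A
  X4 -> T1 A

CYK table (by increasing span) — only the sub-triangle for w[2..6]:
  cell(2,2) a: {A,S,T2}  orig:{A,S}
  cell(3,3) b: {T1}  orig:{}
  cell(4,4) c: {T0}  orig:{}
  cell(5,5) b: {T1}  orig:{}
  cell(6,6) a: {A,S,T2}  orig:{A,S}
  cell(2,3) ab: {B}
  cell(3,4) bc: ∅
  cell(4,5) cb: ∅
  cell(5,6) ba: {A,X4}  orig:{A}
  cell(2,4) abc: ∅
  cell(3,5) bcb: ∅
  cell(4,6) cba: {X3}  orig:{}
  cell(2,5) abcb: ∅
  cell(3,6) bcba: ∅
  cell(2,6) abcba: {A}

Original NTs in T[2,6] deriving "abcba": ["A"]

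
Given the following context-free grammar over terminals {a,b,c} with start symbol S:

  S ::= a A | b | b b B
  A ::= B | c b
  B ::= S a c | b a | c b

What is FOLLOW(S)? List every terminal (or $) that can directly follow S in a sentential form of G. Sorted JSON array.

FIRST sets, iterate to fixpoint:
round 1:
  A via A→c b: +{c}
  B via B→b a: +{b}
  B via B→c b: +{c}
  S via S→a A: +{a}
  S via S→b: +{b}
  FIRST(S)={a,b}  FIRST(A)={c}  FIRST(B)={b,c}
round 2:
  A via A→B: +{b}
  B via B→S a c: +{a}
  FIRST(S)={a,b}  FIRST(A)={b,c}  FIRST(B)={a,b,c}
round 3:
  A via A→B: +{a}
  FIRST(S)={a,b}  FIRST(A)={a,b,c}  FIRST(B)={a,b,c}
round 4: (no change)
  FIRST(S)={a,b}  FIRST(A)={a,b,c}  FIRST(B)={a,b,c}

Compute FOLLOW by fixpoint:
initialize: $ ∈ FOLLOW(S)
round 1:
  B→S a c: FOLLOW(S) ⊇ FIRST(a) = {a}; new: +{a}
  S→a A: FOLLOW(A) ⊇ FOLLOW(S) ⊇ {$,a}; new: +{$,a}
  S→b b B: FOLLOW(B) ⊇ FOLLOW(S) ⊇ {$,a}; new: +{$,a}
  FOLLOW[S]={$,a}  FOLLOW[A]={$,a}  FOLLOW[B]={$,a}
round 2: (stable)
  FOLLOW[S]={$,a}  FOLLOW[A]={$,a}  FOLLOW[B]={$,a}

FOLLOW(S) = ["$", "a"]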